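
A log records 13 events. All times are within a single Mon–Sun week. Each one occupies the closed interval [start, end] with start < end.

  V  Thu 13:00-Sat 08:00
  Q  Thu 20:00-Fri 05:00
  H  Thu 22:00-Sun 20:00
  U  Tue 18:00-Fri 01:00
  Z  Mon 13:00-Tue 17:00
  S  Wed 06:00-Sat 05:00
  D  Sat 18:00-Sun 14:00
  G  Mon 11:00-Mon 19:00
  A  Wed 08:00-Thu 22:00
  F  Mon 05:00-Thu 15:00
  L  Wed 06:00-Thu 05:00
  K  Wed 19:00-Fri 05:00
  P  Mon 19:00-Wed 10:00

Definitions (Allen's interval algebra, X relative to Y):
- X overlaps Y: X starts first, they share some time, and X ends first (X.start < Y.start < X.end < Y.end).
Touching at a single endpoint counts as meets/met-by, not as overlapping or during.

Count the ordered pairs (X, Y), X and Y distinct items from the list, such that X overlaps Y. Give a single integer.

27

Checking all 156 ordered pairs for relation 'overlaps'; matching pairs in alphabetical order:
(A, K): A overlaps K ✓
(A, Q): A overlaps Q ✓
(A, V): A overlaps V ✓
(F, A): F overlaps A ✓
(F, K): F overlaps K ✓
(F, S): F overlaps S ✓
(F, U): F overlaps U ✓
(F, V): F overlaps V ✓
(G, Z): G overlaps Z ✓
(K, H): K overlaps H ✓
(K, V): K overlaps V ✓
(L, A): L overlaps A ✓
(L, K): L overlaps K ✓
(P, A): P overlaps A ✓
(P, L): P overlaps L ✓
(P, S): P overlaps S ✓
(P, U): P overlaps U ✓
(Q, H): Q overlaps H ✓
(S, H): S overlaps H ✓
(S, V): S overlaps V ✓
(U, H): U overlaps H ✓
(U, K): U overlaps K ✓
(U, Q): U overlaps Q ✓
(U, S): U overlaps S ✓
... plus 3 further pairs not listed.
Count: 27.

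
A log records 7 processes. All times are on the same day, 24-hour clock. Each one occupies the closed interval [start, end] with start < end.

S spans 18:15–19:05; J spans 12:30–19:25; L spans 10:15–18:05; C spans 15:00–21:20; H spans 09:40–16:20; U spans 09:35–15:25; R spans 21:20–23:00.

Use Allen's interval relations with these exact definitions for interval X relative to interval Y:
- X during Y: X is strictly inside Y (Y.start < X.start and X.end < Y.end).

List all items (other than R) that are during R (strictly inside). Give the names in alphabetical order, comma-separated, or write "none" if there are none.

none

Target R = [21:20, 23:00].
C [15:00, 21:20] → meets → no.
H [09:40, 16:20] → before → no.
J [12:30, 19:25] → before → no.
L [10:15, 18:05] → before → no.
S [18:15, 19:05] → before → no.
U [09:35, 15:25] → before → no.
Result: none.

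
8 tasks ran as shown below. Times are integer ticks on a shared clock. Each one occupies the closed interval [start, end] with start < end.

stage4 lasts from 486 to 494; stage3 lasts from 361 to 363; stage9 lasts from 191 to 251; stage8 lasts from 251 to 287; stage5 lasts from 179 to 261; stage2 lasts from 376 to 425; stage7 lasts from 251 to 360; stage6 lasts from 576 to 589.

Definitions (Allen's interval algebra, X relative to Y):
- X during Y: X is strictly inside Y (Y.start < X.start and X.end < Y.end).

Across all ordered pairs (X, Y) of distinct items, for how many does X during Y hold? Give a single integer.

1

Checking all 56 ordered pairs for relation 'during'; matching pairs in alphabetical order:
(stage9, stage5): stage9 during stage5 ✓
Count: 1.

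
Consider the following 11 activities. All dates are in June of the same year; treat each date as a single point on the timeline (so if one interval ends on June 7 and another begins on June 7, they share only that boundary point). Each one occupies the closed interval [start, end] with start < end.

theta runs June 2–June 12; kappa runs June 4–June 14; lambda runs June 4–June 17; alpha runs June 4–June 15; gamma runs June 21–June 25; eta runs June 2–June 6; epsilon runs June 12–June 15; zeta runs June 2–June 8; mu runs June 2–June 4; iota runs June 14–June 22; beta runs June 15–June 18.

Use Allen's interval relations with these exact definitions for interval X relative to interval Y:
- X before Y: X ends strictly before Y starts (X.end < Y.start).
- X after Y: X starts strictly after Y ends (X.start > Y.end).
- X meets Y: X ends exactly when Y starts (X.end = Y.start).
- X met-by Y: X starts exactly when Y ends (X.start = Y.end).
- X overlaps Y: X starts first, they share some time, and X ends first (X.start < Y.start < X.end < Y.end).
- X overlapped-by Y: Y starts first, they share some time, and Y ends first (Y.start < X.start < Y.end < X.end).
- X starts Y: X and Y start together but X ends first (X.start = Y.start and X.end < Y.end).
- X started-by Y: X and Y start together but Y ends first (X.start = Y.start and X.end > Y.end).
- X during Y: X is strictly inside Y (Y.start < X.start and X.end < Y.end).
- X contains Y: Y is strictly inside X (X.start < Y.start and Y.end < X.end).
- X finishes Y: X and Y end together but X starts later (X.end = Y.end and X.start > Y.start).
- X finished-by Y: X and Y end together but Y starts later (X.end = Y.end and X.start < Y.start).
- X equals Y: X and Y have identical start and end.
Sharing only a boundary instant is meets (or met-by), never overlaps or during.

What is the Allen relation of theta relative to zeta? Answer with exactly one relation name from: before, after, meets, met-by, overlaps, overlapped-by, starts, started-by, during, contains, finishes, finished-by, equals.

theta = [June 2, June 12]; zeta = [June 2, June 8].
Compare endpoints: theta.start = zeta.start, theta.start < zeta.end, theta.end > zeta.start, theta.end > zeta.end.
That pattern is 'started-by'.

started-by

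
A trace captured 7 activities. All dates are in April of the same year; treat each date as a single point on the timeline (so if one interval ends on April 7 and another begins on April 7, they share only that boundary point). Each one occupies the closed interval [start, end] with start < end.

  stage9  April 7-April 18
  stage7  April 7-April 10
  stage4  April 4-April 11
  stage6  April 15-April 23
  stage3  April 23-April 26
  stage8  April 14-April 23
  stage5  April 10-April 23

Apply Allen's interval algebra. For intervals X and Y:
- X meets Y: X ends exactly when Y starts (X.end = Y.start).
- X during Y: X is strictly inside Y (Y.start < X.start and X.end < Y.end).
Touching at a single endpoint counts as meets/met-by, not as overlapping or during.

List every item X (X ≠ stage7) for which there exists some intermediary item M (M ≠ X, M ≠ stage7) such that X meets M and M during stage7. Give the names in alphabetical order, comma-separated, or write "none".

Target stage7 = [April 7, April 10].
Intermediaries M with M during stage7: none.
Union: none.

none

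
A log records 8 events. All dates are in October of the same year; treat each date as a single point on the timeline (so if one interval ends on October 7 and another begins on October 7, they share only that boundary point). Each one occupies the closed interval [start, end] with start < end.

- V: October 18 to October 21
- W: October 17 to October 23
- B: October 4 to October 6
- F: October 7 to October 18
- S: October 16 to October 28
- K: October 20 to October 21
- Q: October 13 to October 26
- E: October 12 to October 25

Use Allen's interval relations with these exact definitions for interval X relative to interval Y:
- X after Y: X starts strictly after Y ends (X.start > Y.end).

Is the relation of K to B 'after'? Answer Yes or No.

Yes

K = [October 20, October 21], B = [October 4, October 6].
Actual relation of K to B: after.
Asked whether 'after' holds → Yes.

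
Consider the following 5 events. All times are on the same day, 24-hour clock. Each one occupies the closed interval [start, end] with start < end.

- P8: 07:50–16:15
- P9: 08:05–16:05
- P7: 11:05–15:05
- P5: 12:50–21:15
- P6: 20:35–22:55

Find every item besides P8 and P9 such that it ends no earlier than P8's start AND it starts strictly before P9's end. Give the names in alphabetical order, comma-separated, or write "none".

P5, P7

Conditions: its end is no earlier than P8's start (X.end >= 07:50) AND its start is strictly before P9's end (X.start < 16:05).
P5: end 21:15 >= 07:50? ✓; start 12:50 < 16:05? ✓ → yes.
P6: end 22:55 >= 07:50? ✓; start 20:35 < 16:05? ✗ → no.
P7: end 15:05 >= 07:50? ✓; start 11:05 < 16:05? ✓ → yes.
Result: P5, P7.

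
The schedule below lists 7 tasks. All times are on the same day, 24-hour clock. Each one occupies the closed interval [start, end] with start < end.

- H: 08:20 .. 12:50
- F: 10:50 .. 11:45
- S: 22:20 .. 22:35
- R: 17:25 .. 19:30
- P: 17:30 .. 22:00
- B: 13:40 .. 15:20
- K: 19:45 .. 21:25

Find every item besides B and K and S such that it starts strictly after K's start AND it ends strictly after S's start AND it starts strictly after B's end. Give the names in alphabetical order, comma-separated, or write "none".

Conditions: its start is strictly after K's start (X.start > 19:45) AND its end is strictly after S's start (X.end > 22:20) AND its start is strictly after B's end (X.start > 15:20).
F: start 10:50 > 19:45? ✗; end 11:45 > 22:20? ✗; start 10:50 > 15:20? ✗ → no.
H: start 08:20 > 19:45? ✗; end 12:50 > 22:20? ✗; start 08:20 > 15:20? ✗ → no.
P: start 17:30 > 19:45? ✗; end 22:00 > 22:20? ✗; start 17:30 > 15:20? ✓ → no.
R: start 17:25 > 19:45? ✗; end 19:30 > 22:20? ✗; start 17:25 > 15:20? ✓ → no.
Result: none.

none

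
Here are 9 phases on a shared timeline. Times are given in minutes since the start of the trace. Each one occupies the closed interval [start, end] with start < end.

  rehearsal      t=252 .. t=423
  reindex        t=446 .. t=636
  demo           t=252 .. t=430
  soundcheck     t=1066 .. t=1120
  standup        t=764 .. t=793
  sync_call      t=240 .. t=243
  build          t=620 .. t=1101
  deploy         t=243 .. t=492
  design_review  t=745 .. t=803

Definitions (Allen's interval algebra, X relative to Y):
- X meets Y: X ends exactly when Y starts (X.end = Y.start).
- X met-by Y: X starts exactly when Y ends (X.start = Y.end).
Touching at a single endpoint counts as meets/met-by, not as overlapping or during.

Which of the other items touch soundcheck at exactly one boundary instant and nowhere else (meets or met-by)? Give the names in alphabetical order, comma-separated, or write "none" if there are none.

Target soundcheck = [t=1066, t=1120].
build [t=620, t=1101] → overlaps → no.
demo [t=252, t=430] → before → no.
deploy [t=243, t=492] → before → no.
design_review [t=745, t=803] → before → no.
rehearsal [t=252, t=423] → before → no.
reindex [t=446, t=636] → before → no.
standup [t=764, t=793] → before → no.
sync_call [t=240, t=243] → before → no.
Result: none.

none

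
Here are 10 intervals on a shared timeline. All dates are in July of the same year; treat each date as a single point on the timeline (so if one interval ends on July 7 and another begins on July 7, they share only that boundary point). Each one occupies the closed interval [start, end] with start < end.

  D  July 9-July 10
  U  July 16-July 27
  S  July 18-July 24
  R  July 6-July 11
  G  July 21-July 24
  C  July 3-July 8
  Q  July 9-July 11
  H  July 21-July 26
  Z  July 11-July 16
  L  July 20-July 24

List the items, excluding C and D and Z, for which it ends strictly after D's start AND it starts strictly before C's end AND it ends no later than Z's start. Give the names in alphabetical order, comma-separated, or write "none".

R

Conditions: its end is strictly after D's start (X.end > July 9) AND its start is strictly before C's end (X.start < July 8) AND its end is no later than Z's start (X.end <= July 11).
G: end July 24 > July 9? ✓; start July 21 < July 8? ✗; end July 24 <= July 11? ✗ → no.
H: end July 26 > July 9? ✓; start July 21 < July 8? ✗; end July 26 <= July 11? ✗ → no.
L: end July 24 > July 9? ✓; start July 20 < July 8? ✗; end July 24 <= July 11? ✗ → no.
Q: end July 11 > July 9? ✓; start July 9 < July 8? ✗; end July 11 <= July 11? ✓ → no.
R: end July 11 > July 9? ✓; start July 6 < July 8? ✓; end July 11 <= July 11? ✓ → yes.
S: end July 24 > July 9? ✓; start July 18 < July 8? ✗; end July 24 <= July 11? ✗ → no.
U: end July 27 > July 9? ✓; start July 16 < July 8? ✗; end July 27 <= July 11? ✗ → no.
Result: R.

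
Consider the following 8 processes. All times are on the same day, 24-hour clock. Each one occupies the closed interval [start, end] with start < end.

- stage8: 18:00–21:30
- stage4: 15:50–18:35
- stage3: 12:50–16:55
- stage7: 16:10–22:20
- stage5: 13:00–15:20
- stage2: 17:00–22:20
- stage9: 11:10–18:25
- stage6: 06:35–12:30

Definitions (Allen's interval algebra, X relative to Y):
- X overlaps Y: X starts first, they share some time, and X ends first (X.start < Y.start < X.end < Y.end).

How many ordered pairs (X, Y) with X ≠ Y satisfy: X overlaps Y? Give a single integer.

10

Checking all 56 ordered pairs for relation 'overlaps'; matching pairs in alphabetical order:
(stage3, stage4): stage3 overlaps stage4 ✓
(stage3, stage7): stage3 overlaps stage7 ✓
(stage4, stage2): stage4 overlaps stage2 ✓
(stage4, stage7): stage4 overlaps stage7 ✓
(stage4, stage8): stage4 overlaps stage8 ✓
(stage6, stage9): stage6 overlaps stage9 ✓
(stage9, stage2): stage9 overlaps stage2 ✓
(stage9, stage4): stage9 overlaps stage4 ✓
(stage9, stage7): stage9 overlaps stage7 ✓
(stage9, stage8): stage9 overlaps stage8 ✓
Count: 10.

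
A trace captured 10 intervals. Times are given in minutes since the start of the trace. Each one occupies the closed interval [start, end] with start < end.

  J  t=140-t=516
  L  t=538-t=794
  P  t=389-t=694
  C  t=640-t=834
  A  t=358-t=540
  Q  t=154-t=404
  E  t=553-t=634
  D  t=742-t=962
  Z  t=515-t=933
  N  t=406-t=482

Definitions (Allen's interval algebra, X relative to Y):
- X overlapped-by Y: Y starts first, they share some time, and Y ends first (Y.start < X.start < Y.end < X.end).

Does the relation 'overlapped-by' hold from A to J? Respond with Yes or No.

A = [t=358, t=540], J = [t=140, t=516].
Actual relation of A to J: overlapped-by.
Asked whether 'overlapped-by' holds → Yes.

Yes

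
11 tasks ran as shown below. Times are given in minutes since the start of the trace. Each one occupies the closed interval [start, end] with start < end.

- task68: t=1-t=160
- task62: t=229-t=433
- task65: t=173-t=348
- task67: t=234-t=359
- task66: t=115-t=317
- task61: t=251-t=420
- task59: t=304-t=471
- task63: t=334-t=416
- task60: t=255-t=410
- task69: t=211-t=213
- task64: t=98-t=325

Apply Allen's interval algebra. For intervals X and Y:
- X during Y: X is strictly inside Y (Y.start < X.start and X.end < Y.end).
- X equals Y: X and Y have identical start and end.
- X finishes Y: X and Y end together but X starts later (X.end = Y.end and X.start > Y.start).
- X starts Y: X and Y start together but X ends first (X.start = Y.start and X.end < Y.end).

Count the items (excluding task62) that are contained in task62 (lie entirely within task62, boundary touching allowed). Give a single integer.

Target task62 = [t=229, t=433].
task59 [t=304, t=471] → overlapped-by → no.
task60 [t=255, t=410] → during → counts.
task61 [t=251, t=420] → during → counts.
task63 [t=334, t=416] → during → counts.
task64 [t=98, t=325] → overlaps → no.
task65 [t=173, t=348] → overlaps → no.
task66 [t=115, t=317] → overlaps → no.
task67 [t=234, t=359] → during → counts.
task68 [t=1, t=160] → before → no.
task69 [t=211, t=213] → before → no.
Total: 4.

4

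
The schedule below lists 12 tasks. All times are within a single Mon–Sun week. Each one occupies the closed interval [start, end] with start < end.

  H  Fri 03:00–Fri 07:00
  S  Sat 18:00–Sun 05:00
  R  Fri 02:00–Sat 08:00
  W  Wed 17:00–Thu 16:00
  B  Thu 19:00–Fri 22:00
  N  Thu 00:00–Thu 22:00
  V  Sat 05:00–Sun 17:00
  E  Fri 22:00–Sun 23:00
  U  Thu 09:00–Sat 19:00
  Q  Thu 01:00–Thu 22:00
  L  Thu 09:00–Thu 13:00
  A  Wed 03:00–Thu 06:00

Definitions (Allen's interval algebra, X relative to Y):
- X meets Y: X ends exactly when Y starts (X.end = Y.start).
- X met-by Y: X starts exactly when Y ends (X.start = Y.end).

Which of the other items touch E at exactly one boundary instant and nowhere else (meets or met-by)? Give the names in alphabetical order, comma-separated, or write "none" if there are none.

B

Target E = [Fri 22:00, Sun 23:00].
A [Wed 03:00, Thu 06:00] → before → no.
B [Thu 19:00, Fri 22:00] → meets → yes.
H [Fri 03:00, Fri 07:00] → before → no.
L [Thu 09:00, Thu 13:00] → before → no.
N [Thu 00:00, Thu 22:00] → before → no.
Q [Thu 01:00, Thu 22:00] → before → no.
R [Fri 02:00, Sat 08:00] → overlaps → no.
S [Sat 18:00, Sun 05:00] → during → no.
U [Thu 09:00, Sat 19:00] → overlaps → no.
V [Sat 05:00, Sun 17:00] → during → no.
W [Wed 17:00, Thu 16:00] → before → no.
Result: B.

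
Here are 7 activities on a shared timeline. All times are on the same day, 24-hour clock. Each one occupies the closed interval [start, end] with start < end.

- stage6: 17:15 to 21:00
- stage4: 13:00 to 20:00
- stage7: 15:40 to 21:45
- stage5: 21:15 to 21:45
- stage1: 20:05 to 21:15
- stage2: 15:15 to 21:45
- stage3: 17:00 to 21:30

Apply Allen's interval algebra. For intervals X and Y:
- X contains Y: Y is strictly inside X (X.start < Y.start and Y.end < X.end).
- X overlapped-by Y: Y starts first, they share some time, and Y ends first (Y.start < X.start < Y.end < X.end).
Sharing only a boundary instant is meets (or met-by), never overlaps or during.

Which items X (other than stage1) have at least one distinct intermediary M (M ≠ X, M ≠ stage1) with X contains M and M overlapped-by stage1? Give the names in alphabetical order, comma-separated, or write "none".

Target stage1 = [20:05, 21:15].
Intermediaries M with M overlapped-by stage1: none.
Union: none.

none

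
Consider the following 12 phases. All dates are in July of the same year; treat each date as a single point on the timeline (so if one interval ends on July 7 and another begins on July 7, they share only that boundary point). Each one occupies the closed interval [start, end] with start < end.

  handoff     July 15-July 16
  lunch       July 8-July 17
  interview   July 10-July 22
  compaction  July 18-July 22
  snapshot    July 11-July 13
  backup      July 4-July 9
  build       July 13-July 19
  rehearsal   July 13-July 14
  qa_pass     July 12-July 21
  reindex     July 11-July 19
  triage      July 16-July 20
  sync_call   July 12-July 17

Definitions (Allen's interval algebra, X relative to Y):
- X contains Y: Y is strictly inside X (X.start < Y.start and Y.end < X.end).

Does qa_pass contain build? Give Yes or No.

Yes

qa_pass = [July 12, July 21], build = [July 13, July 19].
Actual relation of qa_pass to build: contains.
Asked whether 'contains' holds → Yes.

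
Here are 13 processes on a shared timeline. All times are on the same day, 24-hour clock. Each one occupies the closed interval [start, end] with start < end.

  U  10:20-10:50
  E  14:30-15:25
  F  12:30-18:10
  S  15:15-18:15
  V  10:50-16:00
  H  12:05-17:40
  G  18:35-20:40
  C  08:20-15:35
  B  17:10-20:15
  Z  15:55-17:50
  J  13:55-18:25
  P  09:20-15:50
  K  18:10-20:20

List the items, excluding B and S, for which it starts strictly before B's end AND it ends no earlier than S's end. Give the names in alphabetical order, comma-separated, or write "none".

Conditions: its start is strictly before B's end (X.start < 20:15) AND its end is no earlier than S's end (X.end >= 18:15).
C: start 08:20 < 20:15? ✓; end 15:35 >= 18:15? ✗ → no.
E: start 14:30 < 20:15? ✓; end 15:25 >= 18:15? ✗ → no.
F: start 12:30 < 20:15? ✓; end 18:10 >= 18:15? ✗ → no.
G: start 18:35 < 20:15? ✓; end 20:40 >= 18:15? ✓ → yes.
H: start 12:05 < 20:15? ✓; end 17:40 >= 18:15? ✗ → no.
J: start 13:55 < 20:15? ✓; end 18:25 >= 18:15? ✓ → yes.
K: start 18:10 < 20:15? ✓; end 20:20 >= 18:15? ✓ → yes.
P: start 09:20 < 20:15? ✓; end 15:50 >= 18:15? ✗ → no.
U: start 10:20 < 20:15? ✓; end 10:50 >= 18:15? ✗ → no.
V: start 10:50 < 20:15? ✓; end 16:00 >= 18:15? ✗ → no.
Z: start 15:55 < 20:15? ✓; end 17:50 >= 18:15? ✗ → no.
Result: G, J, K.

G, J, K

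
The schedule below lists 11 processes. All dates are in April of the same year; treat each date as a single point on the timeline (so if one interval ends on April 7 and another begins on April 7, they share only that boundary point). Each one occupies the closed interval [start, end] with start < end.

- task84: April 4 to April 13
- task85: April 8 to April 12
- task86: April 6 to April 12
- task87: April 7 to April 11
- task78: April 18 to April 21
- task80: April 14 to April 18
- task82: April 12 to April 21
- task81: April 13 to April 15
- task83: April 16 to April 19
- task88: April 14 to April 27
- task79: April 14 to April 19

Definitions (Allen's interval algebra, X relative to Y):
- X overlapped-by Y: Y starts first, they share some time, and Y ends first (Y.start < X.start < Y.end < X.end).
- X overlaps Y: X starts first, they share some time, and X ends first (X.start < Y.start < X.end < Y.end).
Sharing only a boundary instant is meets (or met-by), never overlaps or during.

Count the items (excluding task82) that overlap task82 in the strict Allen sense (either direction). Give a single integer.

Target task82 = [April 12, April 21].
task78 [April 18, April 21] → finishes → no.
task79 [April 14, April 19] → during → no.
task80 [April 14, April 18] → during → no.
task81 [April 13, April 15] → during → no.
task83 [April 16, April 19] → during → no.
task84 [April 4, April 13] → overlaps → counts.
task85 [April 8, April 12] → meets → no.
task86 [April 6, April 12] → meets → no.
task87 [April 7, April 11] → before → no.
task88 [April 14, April 27] → overlapped-by → counts.
Total: 2.

2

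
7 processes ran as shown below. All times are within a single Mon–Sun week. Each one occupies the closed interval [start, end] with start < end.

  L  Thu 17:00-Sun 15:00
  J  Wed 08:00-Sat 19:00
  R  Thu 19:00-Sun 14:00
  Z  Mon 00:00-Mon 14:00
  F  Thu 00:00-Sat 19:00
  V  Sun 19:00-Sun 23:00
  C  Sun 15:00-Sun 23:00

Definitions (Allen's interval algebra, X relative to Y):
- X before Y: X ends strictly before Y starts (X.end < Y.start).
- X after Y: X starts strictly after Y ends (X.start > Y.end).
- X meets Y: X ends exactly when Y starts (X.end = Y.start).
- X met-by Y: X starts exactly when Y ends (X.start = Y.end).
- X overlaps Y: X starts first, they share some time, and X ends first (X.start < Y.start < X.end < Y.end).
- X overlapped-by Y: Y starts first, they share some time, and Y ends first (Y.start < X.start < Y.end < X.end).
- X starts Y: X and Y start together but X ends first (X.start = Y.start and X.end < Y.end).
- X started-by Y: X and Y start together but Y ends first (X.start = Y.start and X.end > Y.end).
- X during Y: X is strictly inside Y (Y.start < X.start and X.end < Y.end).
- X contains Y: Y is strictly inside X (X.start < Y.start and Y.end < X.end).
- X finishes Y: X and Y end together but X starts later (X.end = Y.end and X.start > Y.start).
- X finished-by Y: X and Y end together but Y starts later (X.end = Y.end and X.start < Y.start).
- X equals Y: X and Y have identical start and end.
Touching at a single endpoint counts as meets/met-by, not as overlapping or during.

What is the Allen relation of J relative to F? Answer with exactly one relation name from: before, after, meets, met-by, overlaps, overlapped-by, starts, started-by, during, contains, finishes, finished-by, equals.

J = [Wed 08:00, Sat 19:00]; F = [Thu 00:00, Sat 19:00].
Compare endpoints: J.start < F.start, J.start < F.end, J.end > F.start, J.end = F.end.
That pattern is 'finished-by'.

finished-by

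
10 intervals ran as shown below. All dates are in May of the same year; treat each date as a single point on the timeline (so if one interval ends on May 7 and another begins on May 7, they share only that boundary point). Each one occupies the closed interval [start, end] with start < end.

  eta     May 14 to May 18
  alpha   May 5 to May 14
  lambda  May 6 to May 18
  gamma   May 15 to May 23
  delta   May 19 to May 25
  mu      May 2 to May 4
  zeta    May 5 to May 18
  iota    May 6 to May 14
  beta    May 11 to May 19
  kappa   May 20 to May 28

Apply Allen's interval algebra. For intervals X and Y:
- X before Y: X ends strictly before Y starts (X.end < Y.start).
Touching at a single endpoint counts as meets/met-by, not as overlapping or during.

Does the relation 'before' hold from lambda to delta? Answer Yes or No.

lambda = [May 6, May 18], delta = [May 19, May 25].
Actual relation of lambda to delta: before.
Asked whether 'before' holds → Yes.

Yes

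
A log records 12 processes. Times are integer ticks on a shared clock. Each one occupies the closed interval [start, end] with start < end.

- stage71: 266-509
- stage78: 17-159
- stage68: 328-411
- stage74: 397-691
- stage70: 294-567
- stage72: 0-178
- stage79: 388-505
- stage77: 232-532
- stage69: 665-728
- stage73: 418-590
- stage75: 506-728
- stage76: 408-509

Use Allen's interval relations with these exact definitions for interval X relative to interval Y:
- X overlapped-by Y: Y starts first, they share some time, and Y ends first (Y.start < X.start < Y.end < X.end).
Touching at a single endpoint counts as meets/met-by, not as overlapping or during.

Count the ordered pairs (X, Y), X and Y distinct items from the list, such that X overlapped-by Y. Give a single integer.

Checking all 132 ordered pairs for relation 'overlapped-by'; matching pairs in alphabetical order:
(stage69, stage74): stage69 overlapped-by stage74 ✓
(stage70, stage71): stage70 overlapped-by stage71 ✓
(stage70, stage77): stage70 overlapped-by stage77 ✓
(stage73, stage70): stage73 overlapped-by stage70 ✓
(stage73, stage71): stage73 overlapped-by stage71 ✓
(stage73, stage76): stage73 overlapped-by stage76 ✓
(stage73, stage77): stage73 overlapped-by stage77 ✓
(stage73, stage79): stage73 overlapped-by stage79 ✓
(stage74, stage68): stage74 overlapped-by stage68 ✓
(stage74, stage70): stage74 overlapped-by stage70 ✓
(stage74, stage71): stage74 overlapped-by stage71 ✓
(stage74, stage77): stage74 overlapped-by stage77 ✓
(stage74, stage79): stage74 overlapped-by stage79 ✓
(stage75, stage70): stage75 overlapped-by stage70 ✓
(stage75, stage71): stage75 overlapped-by stage71 ✓
(stage75, stage73): stage75 overlapped-by stage73 ✓
(stage75, stage74): stage75 overlapped-by stage74 ✓
(stage75, stage76): stage75 overlapped-by stage76 ✓
(stage75, stage77): stage75 overlapped-by stage77 ✓
(stage76, stage68): stage76 overlapped-by stage68 ✓
(stage76, stage79): stage76 overlapped-by stage79 ✓
(stage79, stage68): stage79 overlapped-by stage68 ✓
Count: 22.

22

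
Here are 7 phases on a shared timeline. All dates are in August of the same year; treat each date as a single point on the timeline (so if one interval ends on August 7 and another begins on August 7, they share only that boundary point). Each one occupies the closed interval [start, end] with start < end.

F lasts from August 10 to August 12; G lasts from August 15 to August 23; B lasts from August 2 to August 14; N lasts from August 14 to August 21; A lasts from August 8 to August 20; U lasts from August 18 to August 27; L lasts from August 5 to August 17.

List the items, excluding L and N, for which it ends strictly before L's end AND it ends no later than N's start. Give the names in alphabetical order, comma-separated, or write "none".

Conditions: its end is strictly before L's end (X.end < August 17) AND its end is no later than N's start (X.end <= August 14).
A: end August 20 < August 17? ✗; end August 20 <= August 14? ✗ → no.
B: end August 14 < August 17? ✓; end August 14 <= August 14? ✓ → yes.
F: end August 12 < August 17? ✓; end August 12 <= August 14? ✓ → yes.
G: end August 23 < August 17? ✗; end August 23 <= August 14? ✗ → no.
U: end August 27 < August 17? ✗; end August 27 <= August 14? ✗ → no.
Result: B, F.

B, F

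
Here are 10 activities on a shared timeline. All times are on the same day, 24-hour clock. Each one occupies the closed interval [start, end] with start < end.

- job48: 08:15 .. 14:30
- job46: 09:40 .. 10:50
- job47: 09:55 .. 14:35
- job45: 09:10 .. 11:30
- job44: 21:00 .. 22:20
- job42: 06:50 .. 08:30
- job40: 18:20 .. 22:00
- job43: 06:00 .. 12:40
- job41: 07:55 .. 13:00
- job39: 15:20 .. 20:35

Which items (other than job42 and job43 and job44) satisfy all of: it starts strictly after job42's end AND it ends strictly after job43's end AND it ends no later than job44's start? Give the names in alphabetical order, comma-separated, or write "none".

Conditions: its start is strictly after job42's end (X.start > 08:30) AND its end is strictly after job43's end (X.end > 12:40) AND its end is no later than job44's start (X.end <= 21:00).
job39: start 15:20 > 08:30? ✓; end 20:35 > 12:40? ✓; end 20:35 <= 21:00? ✓ → yes.
job40: start 18:20 > 08:30? ✓; end 22:00 > 12:40? ✓; end 22:00 <= 21:00? ✗ → no.
job41: start 07:55 > 08:30? ✗; end 13:00 > 12:40? ✓; end 13:00 <= 21:00? ✓ → no.
job45: start 09:10 > 08:30? ✓; end 11:30 > 12:40? ✗; end 11:30 <= 21:00? ✓ → no.
job46: start 09:40 > 08:30? ✓; end 10:50 > 12:40? ✗; end 10:50 <= 21:00? ✓ → no.
job47: start 09:55 > 08:30? ✓; end 14:35 > 12:40? ✓; end 14:35 <= 21:00? ✓ → yes.
job48: start 08:15 > 08:30? ✗; end 14:30 > 12:40? ✓; end 14:30 <= 21:00? ✓ → no.
Result: job39, job47.

job39, job47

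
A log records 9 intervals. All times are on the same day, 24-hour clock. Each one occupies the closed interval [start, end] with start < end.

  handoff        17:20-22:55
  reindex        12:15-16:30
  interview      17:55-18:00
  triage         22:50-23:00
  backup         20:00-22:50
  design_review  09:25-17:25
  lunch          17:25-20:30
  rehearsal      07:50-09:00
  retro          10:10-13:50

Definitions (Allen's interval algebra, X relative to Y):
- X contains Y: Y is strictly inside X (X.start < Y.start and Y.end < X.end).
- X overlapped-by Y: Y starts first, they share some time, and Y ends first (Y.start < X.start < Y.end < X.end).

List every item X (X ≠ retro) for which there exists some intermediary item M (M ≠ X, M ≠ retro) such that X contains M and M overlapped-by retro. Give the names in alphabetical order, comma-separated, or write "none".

design_review

Target retro = [10:10, 13:50].
Intermediaries M with M overlapped-by retro: reindex.
Via reindex — items with X contains reindex: design_review.
Union: design_review.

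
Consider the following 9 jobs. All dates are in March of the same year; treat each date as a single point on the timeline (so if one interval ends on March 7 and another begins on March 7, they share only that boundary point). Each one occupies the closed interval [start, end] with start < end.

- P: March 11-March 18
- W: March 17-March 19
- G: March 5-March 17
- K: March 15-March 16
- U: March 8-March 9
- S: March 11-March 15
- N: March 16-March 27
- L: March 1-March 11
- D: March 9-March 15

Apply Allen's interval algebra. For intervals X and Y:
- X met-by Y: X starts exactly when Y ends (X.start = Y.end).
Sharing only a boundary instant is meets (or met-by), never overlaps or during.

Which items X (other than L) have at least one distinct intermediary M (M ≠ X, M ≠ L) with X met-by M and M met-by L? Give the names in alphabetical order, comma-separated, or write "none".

K

Target L = [March 1, March 11].
Intermediaries M with M met-by L: P, S.
Via P — items with X met-by P: none.
Via S — items with X met-by S: K.
Union: K.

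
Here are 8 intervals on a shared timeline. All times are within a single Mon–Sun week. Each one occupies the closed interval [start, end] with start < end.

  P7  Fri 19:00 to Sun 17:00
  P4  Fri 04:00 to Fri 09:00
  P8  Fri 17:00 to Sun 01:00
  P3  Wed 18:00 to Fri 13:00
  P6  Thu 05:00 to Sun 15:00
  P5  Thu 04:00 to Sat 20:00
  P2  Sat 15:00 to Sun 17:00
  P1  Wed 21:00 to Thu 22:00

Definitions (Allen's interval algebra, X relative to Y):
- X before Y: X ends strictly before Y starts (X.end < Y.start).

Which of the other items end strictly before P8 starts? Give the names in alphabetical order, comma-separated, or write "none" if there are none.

Target P8 = [Fri 17:00, Sun 01:00].
P1 [Wed 21:00, Thu 22:00] → before → yes.
P2 [Sat 15:00, Sun 17:00] → overlapped-by → no.
P3 [Wed 18:00, Fri 13:00] → before → yes.
P4 [Fri 04:00, Fri 09:00] → before → yes.
P5 [Thu 04:00, Sat 20:00] → overlaps → no.
P6 [Thu 05:00, Sun 15:00] → contains → no.
P7 [Fri 19:00, Sun 17:00] → overlapped-by → no.
Result: P1, P3, P4.

P1, P3, P4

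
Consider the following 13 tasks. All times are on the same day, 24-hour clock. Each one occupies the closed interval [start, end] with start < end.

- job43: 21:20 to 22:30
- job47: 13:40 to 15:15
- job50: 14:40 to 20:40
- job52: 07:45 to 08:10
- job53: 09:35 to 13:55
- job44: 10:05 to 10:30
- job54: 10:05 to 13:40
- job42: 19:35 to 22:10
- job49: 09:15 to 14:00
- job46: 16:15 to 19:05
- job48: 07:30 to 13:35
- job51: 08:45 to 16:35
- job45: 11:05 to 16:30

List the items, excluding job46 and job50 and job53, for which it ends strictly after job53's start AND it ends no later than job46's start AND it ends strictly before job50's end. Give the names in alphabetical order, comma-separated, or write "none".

Conditions: its end is strictly after job53's start (X.end > 09:35) AND its end is no later than job46's start (X.end <= 16:15) AND its end is strictly before job50's end (X.end < 20:40).
job42: end 22:10 > 09:35? ✓; end 22:10 <= 16:15? ✗; end 22:10 < 20:40? ✗ → no.
job43: end 22:30 > 09:35? ✓; end 22:30 <= 16:15? ✗; end 22:30 < 20:40? ✗ → no.
job44: end 10:30 > 09:35? ✓; end 10:30 <= 16:15? ✓; end 10:30 < 20:40? ✓ → yes.
job45: end 16:30 > 09:35? ✓; end 16:30 <= 16:15? ✗; end 16:30 < 20:40? ✓ → no.
job47: end 15:15 > 09:35? ✓; end 15:15 <= 16:15? ✓; end 15:15 < 20:40? ✓ → yes.
job48: end 13:35 > 09:35? ✓; end 13:35 <= 16:15? ✓; end 13:35 < 20:40? ✓ → yes.
job49: end 14:00 > 09:35? ✓; end 14:00 <= 16:15? ✓; end 14:00 < 20:40? ✓ → yes.
job51: end 16:35 > 09:35? ✓; end 16:35 <= 16:15? ✗; end 16:35 < 20:40? ✓ → no.
job52: end 08:10 > 09:35? ✗; end 08:10 <= 16:15? ✓; end 08:10 < 20:40? ✓ → no.
job54: end 13:40 > 09:35? ✓; end 13:40 <= 16:15? ✓; end 13:40 < 20:40? ✓ → yes.
Result: job44, job47, job48, job49, job54.

job44, job47, job48, job49, job54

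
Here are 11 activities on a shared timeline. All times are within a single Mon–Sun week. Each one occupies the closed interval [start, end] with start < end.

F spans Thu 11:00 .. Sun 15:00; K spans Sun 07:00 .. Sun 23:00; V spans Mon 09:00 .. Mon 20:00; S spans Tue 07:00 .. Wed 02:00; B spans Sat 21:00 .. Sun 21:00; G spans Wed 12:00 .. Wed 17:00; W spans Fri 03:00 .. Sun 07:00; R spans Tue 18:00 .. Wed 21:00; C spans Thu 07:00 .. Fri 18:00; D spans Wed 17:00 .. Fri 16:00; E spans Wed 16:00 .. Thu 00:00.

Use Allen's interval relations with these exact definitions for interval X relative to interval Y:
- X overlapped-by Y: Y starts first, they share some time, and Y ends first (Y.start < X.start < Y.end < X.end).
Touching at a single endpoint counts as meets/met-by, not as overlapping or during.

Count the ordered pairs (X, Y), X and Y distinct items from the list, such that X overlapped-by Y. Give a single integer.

Checking all 110 ordered pairs for relation 'overlapped-by'; matching pairs in alphabetical order:
(B, F): B overlapped-by F ✓
(B, W): B overlapped-by W ✓
(C, D): C overlapped-by D ✓
(D, E): D overlapped-by E ✓
(D, R): D overlapped-by R ✓
(E, G): E overlapped-by G ✓
(E, R): E overlapped-by R ✓
(F, C): F overlapped-by C ✓
(F, D): F overlapped-by D ✓
(K, B): K overlapped-by B ✓
(K, F): K overlapped-by F ✓
(R, S): R overlapped-by S ✓
(W, C): W overlapped-by C ✓
(W, D): W overlapped-by D ✓
Count: 14.

14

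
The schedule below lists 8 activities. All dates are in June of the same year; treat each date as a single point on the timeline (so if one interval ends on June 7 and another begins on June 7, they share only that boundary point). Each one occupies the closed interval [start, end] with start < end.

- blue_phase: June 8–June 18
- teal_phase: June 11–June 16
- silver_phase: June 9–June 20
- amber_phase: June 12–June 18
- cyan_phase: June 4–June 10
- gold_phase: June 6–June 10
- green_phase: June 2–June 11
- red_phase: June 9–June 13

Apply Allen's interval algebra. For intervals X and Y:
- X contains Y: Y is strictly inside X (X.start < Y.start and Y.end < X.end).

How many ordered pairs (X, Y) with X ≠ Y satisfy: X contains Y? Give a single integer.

6

Checking all 56 ordered pairs for relation 'contains'; matching pairs in alphabetical order:
(blue_phase, red_phase): blue_phase contains red_phase ✓
(blue_phase, teal_phase): blue_phase contains teal_phase ✓
(green_phase, cyan_phase): green_phase contains cyan_phase ✓
(green_phase, gold_phase): green_phase contains gold_phase ✓
(silver_phase, amber_phase): silver_phase contains amber_phase ✓
(silver_phase, teal_phase): silver_phase contains teal_phase ✓
Count: 6.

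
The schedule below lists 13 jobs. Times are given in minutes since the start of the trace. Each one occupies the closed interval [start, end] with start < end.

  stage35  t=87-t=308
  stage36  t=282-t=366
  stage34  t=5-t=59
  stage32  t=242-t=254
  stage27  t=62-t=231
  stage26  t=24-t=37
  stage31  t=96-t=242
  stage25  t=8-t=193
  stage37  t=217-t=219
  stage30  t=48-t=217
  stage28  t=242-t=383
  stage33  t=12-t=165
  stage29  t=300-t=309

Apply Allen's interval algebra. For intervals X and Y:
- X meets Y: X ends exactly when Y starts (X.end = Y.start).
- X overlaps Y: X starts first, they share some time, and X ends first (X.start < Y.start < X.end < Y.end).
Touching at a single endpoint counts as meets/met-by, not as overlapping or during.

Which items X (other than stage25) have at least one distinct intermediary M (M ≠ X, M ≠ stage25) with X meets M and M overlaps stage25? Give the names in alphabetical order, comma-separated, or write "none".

Target stage25 = [t=8, t=193].
Intermediaries M with M overlaps stage25: stage34.
Via stage34 — items with X meets stage34: none.
Union: none.

none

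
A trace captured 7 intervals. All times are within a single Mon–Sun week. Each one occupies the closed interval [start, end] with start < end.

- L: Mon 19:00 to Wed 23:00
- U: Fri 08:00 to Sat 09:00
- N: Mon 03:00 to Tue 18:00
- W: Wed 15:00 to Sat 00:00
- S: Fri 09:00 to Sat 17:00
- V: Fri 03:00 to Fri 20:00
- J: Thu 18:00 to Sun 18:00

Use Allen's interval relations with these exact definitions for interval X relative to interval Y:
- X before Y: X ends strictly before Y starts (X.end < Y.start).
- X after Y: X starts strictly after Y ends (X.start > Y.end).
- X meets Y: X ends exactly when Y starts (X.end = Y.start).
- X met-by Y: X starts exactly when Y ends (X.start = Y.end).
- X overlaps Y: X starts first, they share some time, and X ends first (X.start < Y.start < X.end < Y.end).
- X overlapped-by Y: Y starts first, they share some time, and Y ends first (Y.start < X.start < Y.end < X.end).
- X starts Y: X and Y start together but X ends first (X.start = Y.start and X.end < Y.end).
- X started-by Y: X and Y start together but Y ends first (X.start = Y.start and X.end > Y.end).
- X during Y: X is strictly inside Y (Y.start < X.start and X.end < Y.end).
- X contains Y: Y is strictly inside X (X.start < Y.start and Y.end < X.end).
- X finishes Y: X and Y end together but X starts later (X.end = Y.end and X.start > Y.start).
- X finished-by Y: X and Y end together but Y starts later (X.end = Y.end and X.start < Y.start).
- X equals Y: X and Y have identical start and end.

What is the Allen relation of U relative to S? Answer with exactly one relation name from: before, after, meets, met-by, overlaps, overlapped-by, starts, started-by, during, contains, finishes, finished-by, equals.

U = [Fri 08:00, Sat 09:00]; S = [Fri 09:00, Sat 17:00].
Compare endpoints: U.start < S.start, U.start < S.end, U.end > S.start, U.end < S.end.
That pattern is 'overlaps'.

overlaps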